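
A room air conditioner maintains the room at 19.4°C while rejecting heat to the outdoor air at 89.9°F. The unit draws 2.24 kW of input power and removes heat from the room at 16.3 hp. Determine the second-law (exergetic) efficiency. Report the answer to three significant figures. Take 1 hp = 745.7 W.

Converting, Q̇_C = 16.30 hp = 12.15 kW, so COP_actual = Q̇_C/Ẇ = 12.15/2.240 = 5.426.
In absolute terms T_C = 292.55 K and T_H = 305.32 K, so ΔT = 12.77 K.
COP_Carnot = T_C/ΔT = 292.55/12.77 = 22.92.
η_II = COP_actual/COP_Carnot = 5.426/22.92 = 0.2368.

0.237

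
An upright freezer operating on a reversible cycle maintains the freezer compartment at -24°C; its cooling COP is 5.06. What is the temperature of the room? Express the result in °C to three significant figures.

COP_R = T_C/(T_H − T_C) gives T_H − T_C = T_C/COP.
With T_C = 249.15 K, T_H = 249.15 × (1 + 1/5.06) = 298.39 K.
Converting, 298.39 K = 25.24°C.

25.2 °C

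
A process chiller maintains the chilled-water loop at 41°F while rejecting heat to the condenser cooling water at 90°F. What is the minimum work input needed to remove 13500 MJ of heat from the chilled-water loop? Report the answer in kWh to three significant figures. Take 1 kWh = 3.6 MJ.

In absolute terms T_C = 278.15 K and T_H = 305.37 K, so ΔT = 27.22 K.
The reversible limit is COP_R = T_C/ΔT = 10.22, so W_min = Q_C/COP = Q_C·ΔT/T_C.
W_min = 13500 × 27.22/278.15 = 1321 MJ = 367.0 kWh.

367 kWh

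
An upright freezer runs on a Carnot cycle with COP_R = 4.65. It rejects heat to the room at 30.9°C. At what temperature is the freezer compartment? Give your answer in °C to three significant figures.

For a Carnot refrigerator COP_R = T_C/(T_H − T_C), so T_C = COP·T_H/(1 + COP).
With T_H = 304.05 K, T_C = 4.65 × 304.05/5.650 = 250.24 K.
Converting, 250.24 K = -22.91°C.

-22.9 °C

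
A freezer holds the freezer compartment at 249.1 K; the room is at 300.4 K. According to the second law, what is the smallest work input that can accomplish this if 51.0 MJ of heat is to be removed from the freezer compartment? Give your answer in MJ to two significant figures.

The reservoir spacing is ΔT = 300.4 − 249.1 = 51.30 K.
The reversible limit is COP_R = T_C/ΔT = 4.856, so W_min = Q_C/COP = Q_C·ΔT/T_C.
W_min = 51.00 × 51.30/249.10 = 10.50 MJ.

11 MJ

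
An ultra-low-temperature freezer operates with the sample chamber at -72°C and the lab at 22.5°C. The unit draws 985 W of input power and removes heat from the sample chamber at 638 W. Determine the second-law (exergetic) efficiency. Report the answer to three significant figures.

COP_actual = Q̇_C/Ẇ = 638.0/985.0 = 0.6477.
In absolute terms T_C = 201.15 K and T_H = 295.65 K, so ΔT = 94.50 K.
COP_Carnot = T_C/ΔT = 201.15/94.50 = 2.129.
η_II = COP_actual/COP_Carnot = 0.6477/2.129 = 0.3043.

0.304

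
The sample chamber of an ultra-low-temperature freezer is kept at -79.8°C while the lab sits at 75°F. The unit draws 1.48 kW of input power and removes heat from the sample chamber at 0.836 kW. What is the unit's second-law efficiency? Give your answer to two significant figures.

0.30

COP_actual = Q̇_C/Ẇ = 0.8360/1.480 = 0.5649.
In absolute terms T_C = 193.35 K and T_H = 297.04 K, so ΔT = 103.7 K.
COP_Carnot = T_C/ΔT = 193.35/103.7 = 1.865.
η_II = COP_actual/COP_Carnot = 0.5649/1.865 = 0.3029.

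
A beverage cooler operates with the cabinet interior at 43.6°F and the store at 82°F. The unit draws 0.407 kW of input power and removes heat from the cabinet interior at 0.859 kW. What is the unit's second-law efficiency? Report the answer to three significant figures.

0.161

COP_actual = Q̇_C/Ẇ = 0.8590/0.4070 = 2.111.
In absolute terms T_C = 279.59 K and T_H = 300.93 K, so ΔT = 21.33 K.
COP_Carnot = T_C/ΔT = 279.59/21.33 = 13.11.
η_II = COP_actual/COP_Carnot = 2.111/13.11 = 0.1610.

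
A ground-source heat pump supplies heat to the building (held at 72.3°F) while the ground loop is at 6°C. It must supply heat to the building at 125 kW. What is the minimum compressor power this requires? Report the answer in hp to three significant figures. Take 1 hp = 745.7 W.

9.30 hp

In absolute terms T_C = 279.15 K and T_H = 295.54 K, so ΔT = 16.39 K.
COP_Carnot = T_H/ΔT = 295.54/16.39 = 18.03.
Ẇ_min = Q̇/COP_Carnot = 125.0/18.03 = 6.932 kW = 9.296 hp.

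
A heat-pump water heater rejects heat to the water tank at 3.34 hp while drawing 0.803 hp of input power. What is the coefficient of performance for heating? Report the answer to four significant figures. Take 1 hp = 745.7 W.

The first law gives Q̇_H = Q̇_C + Ẇ, so the three rates are Q̇_C = 2.537, Q̇_H = 3.340, Ẇ = 0.8030 hp.
COP_HP = Q̇_H/Ẇ = 3.340/0.8030 = 4.159.

4.159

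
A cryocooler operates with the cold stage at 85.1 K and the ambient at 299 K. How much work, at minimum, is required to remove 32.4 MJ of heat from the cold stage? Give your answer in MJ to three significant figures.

81.4 MJ

The reservoir spacing is ΔT = 299 − 85.1 = 213.9 K.
The reversible limit is COP_R = T_C/ΔT = 0.3978, so W_min = Q_C/COP = Q_C·ΔT/T_C.
W_min = 32.40 × 213.9/85.10 = 81.44 MJ.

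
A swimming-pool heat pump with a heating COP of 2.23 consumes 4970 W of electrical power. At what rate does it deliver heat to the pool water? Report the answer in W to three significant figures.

11100 W

Q̇_H = COP_HP × Ẇ = 2.23 × 4970 = 11080 W.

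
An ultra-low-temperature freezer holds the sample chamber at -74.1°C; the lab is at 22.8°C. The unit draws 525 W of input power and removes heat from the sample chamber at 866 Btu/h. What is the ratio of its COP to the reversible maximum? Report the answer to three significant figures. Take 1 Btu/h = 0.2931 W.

Converting, Q̇_C = 866.0 Btu/h = 253.8 W, so COP_actual = Q̇_C/Ẇ = 253.8/525.0 = 0.4835.
In absolute terms T_C = 199.05 K and T_H = 295.95 K, so ΔT = 96.90 K.
COP_Carnot = T_C/ΔT = 199.05/96.90 = 2.054.
η_II = COP_actual/COP_Carnot = 0.4835/2.054 = 0.2354.

0.235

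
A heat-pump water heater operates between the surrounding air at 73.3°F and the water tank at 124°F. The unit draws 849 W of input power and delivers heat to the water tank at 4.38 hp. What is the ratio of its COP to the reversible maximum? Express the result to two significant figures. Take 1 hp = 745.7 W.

0.33

Converting, Q̇_H = 4.380 hp = 3266 W, so COP_actual = Q̇_H/Ẇ = 3266/849.0 = 3.847.
In absolute terms T_C = 296.09 K and T_H = 324.26 K, so ΔT = 28.17 K.
COP_Carnot = T_H/ΔT = 324.26/28.17 = 11.51.
η_II = COP_actual/COP_Carnot = 3.847/11.51 = 0.3342.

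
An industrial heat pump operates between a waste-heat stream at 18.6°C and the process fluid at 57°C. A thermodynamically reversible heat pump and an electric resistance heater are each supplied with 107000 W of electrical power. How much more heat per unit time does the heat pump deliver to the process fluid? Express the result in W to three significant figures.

In absolute terms T_C = 291.75 K and T_H = 330.15 K, so ΔT = 38.40 K.
COP_Carnot = T_H/ΔT = 330.15/38.40 = 8.598.
The heat pump delivers Q̇_H = COP × Ẇ = 919900 W; the resistance heater delivers Ẇ = 107000 W.
Extra = (COP − 1)·Ẇ = 812900 W.

813000 W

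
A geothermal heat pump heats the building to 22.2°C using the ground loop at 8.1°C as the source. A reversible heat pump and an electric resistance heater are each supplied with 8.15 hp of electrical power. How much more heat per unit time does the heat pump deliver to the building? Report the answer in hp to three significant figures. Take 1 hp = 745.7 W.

163 hp

In absolute terms T_C = 281.25 K and T_H = 295.35 K, so ΔT = 14.10 K.
COP_Carnot = T_H/ΔT = 295.35/14.10 = 20.95.
The heat pump delivers Q̇_H = COP × Ẇ = 170.7 hp; the resistance heater delivers Ẇ = 8.150 hp.
Extra = (COP − 1)·Ẇ = 162.6 hp.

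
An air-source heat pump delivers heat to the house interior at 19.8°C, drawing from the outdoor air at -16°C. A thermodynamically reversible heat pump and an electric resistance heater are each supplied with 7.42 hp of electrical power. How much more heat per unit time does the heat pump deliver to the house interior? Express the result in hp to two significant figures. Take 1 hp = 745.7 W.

53 hp

In absolute terms T_C = 257.15 K and T_H = 292.95 K, so ΔT = 35.80 K.
COP_Carnot = T_H/ΔT = 292.95/35.80 = 8.183.
The heat pump delivers Q̇_H = COP × Ẇ = 60.72 hp; the resistance heater delivers Ẇ = 7.420 hp.
Extra = (COP − 1)·Ẇ = 53.30 hp.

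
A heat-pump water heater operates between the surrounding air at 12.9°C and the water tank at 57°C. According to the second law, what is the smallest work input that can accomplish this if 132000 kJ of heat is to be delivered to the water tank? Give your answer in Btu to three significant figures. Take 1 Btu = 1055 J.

In absolute terms T_C = 286.05 K and T_H = 330.15 K, so ΔT = 44.10 K.
The reversible limit is COP_HP = T_H/ΔT = 7.486, so W_min = Q_H/COP = Q_H·ΔT/T_H.
W_min = 132000 × 44.10/330.15 = 17630 kJ = 16710 Btu.

16700 Btu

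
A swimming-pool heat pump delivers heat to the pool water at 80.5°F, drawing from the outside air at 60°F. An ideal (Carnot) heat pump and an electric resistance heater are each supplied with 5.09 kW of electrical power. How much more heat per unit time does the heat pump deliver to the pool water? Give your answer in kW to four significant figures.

In absolute terms T_C = 288.71 K and T_H = 300.09 K, so ΔT = 11.39 K.
COP_Carnot = T_H/ΔT = 300.09/11.39 = 26.35.
The heat pump delivers Q̇_H = COP × Ẇ = 134.1 kW; the resistance heater delivers Ẇ = 5.090 kW.
Extra = (COP − 1)·Ẇ = 129.0 kW.

129.0 kW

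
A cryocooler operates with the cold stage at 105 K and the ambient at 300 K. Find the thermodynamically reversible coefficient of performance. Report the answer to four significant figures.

The reservoir spacing is ΔT = 300 − 105 = 195.0 K.
For a reversible cycle, COP_Carnot = T_C/ΔT = 105.00/195.0 = 0.5385.

0.5385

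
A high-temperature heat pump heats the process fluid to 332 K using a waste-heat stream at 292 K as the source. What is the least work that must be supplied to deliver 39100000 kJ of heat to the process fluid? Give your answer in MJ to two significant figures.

The reservoir spacing is ΔT = 332 − 292 = 40.00 K.
The reversible limit is COP_HP = T_H/ΔT = 8.300, so W_min = Q_H/COP = Q_H·ΔT/T_H.
W_min = 39100000 × 40.00/332.00 = 4711000 kJ = 4711 MJ.

4700 MJ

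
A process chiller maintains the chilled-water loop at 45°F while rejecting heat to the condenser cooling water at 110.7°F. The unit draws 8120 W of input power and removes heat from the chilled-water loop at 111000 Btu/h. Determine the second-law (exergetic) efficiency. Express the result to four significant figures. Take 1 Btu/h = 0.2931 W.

0.5216

Converting, Q̇_C = 111000 Btu/h = 32530 W, so COP_actual = Q̇_C/Ẇ = 32530/8120 = 4.007.
In absolute terms T_C = 280.37 K and T_H = 316.87 K, so ΔT = 36.50 K.
COP_Carnot = T_C/ΔT = 280.37/36.50 = 7.681.
η_II = COP_actual/COP_Carnot = 4.007/7.681 = 0.5216.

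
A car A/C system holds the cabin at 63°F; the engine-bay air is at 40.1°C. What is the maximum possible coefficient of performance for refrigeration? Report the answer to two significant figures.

13

In absolute terms T_C = 290.37 K and T_H = 313.25 K, so ΔT = 22.88 K.
For a reversible cycle, COP_Carnot = T_C/ΔT = 290.37/22.88 = 12.69.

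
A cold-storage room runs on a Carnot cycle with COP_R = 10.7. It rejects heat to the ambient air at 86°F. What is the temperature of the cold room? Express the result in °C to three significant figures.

4.09 °C

For a Carnot refrigerator COP_R = T_C/(T_H − T_C), so T_C = COP·T_H/(1 + COP).
With T_H = 303.15 K, T_C = 10.7 × 303.15/11.70 = 277.24 K.
Converting, 277.24 K = 4.09°C.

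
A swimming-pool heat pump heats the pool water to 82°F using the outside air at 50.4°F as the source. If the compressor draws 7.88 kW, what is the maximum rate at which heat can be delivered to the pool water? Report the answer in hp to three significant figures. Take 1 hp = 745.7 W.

In absolute terms T_C = 283.37 K and T_H = 300.93 K, so ΔT = 17.56 K.
COP_Carnot = T_H/ΔT = 300.93/17.56 = 17.14.
Q̇_max = COP_Carnot × Ẇ = 17.14 × 7.880 kW = 135.1 kW = 181.1 hp.

181 hp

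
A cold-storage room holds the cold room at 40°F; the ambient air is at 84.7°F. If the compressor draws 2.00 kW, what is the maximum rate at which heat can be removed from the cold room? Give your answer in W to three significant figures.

22400 W

In absolute terms T_C = 277.59 K and T_H = 302.43 K, so ΔT = 24.83 K.
COP_Carnot = T_C/ΔT = 277.59/24.83 = 11.18.
Q̇_max = COP_Carnot × Ẇ = 11.18 × 2.000 kW = 22.36 kW = 22360 W.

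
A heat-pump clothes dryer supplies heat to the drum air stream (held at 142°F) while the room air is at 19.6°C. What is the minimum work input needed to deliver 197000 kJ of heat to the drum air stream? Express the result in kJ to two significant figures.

In absolute terms T_C = 292.75 K and T_H = 334.26 K, so ΔT = 41.51 K.
The reversible limit is COP_HP = T_H/ΔT = 8.052, so W_min = Q_H/COP = Q_H·ΔT/T_H.
W_min = 197000 × 41.51/334.26 = 24460 kJ.

24000 kJ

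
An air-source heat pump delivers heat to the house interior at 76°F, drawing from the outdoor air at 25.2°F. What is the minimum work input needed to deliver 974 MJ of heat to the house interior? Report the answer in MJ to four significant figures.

92.37 MJ

In absolute terms T_C = 269.37 K and T_H = 297.59 K, so ΔT = 28.22 K.
The reversible limit is COP_HP = T_H/ΔT = 10.54, so W_min = Q_H/COP = Q_H·ΔT/T_H.
W_min = 974.0 × 28.22/297.59 = 92.37 MJ.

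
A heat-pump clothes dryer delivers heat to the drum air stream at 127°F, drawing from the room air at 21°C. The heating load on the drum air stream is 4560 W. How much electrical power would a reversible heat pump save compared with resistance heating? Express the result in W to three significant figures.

4120 W

In absolute terms T_C = 294.15 K and T_H = 325.93 K, so ΔT = 31.78 K.
COP_Carnot = T_H/ΔT = 325.93/31.78 = 10.26.
Resistance heating needs Ẇ_res = Q̇_H = 4560 W; the reversible heat pump needs only Ẇ_hp = Q̇_H/COP = 444.6 W.
Saving = 4560 − 444.6 = 4115 W.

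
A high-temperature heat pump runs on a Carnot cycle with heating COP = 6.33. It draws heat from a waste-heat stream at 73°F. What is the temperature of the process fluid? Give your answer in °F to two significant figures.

170 °F

COP_HP = T_H/(T_H − T_C) rearranges to T_H = COP·T_C/(COP − 1).
With T_C = 295.93 K, T_H = 6.33 × 295.93/5.330 = 351.45 K.
Converting, 351.45 K = 172.94°F.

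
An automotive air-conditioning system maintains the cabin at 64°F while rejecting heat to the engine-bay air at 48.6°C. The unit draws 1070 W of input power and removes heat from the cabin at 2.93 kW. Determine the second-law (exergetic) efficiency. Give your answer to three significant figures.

Converting, Q̇_C = 2.930 kW = 2930 W, so COP_actual = Q̇_C/Ẇ = 2930/1070 = 2.738.
In absolute terms T_C = 290.93 K and T_H = 321.75 K, so ΔT = 30.82 K.
COP_Carnot = T_C/ΔT = 290.93/30.82 = 9.439.
η_II = COP_actual/COP_Carnot = 2.738/9.439 = 0.2901.

0.290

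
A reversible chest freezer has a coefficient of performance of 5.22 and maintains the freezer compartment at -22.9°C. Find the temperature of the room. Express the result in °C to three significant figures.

25.0 °C

COP_R = T_C/(T_H − T_C) gives T_H − T_C = T_C/COP.
With T_C = 250.25 K, T_H = 250.25 × (1 + 1/5.22) = 298.19 K.
Converting, 298.19 K = 25.04°C.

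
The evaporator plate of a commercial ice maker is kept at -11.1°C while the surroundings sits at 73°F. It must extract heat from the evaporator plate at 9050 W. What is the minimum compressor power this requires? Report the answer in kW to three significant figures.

In absolute terms T_C = 262.05 K and T_H = 295.93 K, so ΔT = 33.88 K.
COP_Carnot = T_C/ΔT = 262.05/33.88 = 7.735.
Ẇ_min = Q̇/COP_Carnot = 9050/7.735 = 1170 W = 1.170 kW.

1.17 kW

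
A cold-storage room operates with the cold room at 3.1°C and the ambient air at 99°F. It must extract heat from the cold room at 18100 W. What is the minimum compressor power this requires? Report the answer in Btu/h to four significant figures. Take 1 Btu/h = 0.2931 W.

7628 Btu/h

In absolute terms T_C = 276.25 K and T_H = 310.37 K, so ΔT = 34.12 K.
COP_Carnot = T_C/ΔT = 276.25/34.12 = 8.096.
Ẇ_min = Q̇/COP_Carnot = 18100/8.096 = 2236 W = 7628 Btu/h.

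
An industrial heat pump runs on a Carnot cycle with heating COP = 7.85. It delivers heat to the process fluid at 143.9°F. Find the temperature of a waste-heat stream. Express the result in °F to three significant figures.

67.0 °F

COP_HP = T_H/(T_H − T_C) gives T_H − T_C = T_H/COP.
With T_H = 335.32 K, T_C = 335.32 × (1 − 1/7.85) = 292.60 K.
Converting, 292.60 K = 67.01°F.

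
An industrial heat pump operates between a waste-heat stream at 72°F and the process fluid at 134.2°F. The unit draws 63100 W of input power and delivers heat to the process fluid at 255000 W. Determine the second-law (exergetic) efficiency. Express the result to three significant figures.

0.423

COP_actual = Q̇_H/Ẇ = 255000/63100 = 4.041.
In absolute terms T_C = 295.37 K and T_H = 329.93 K, so ΔT = 34.56 K.
COP_Carnot = T_H/ΔT = 329.93/34.56 = 9.548.
η_II = COP_actual/COP_Carnot = 4.041/9.548 = 0.4233.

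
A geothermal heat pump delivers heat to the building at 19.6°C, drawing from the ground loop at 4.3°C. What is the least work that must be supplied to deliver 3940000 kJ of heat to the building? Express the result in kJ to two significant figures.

210000 kJ

In absolute terms T_C = 277.45 K and T_H = 292.75 K, so ΔT = 15.30 K.
The reversible limit is COP_HP = T_H/ΔT = 19.13, so W_min = Q_H/COP = Q_H·ΔT/T_H.
W_min = 3940000 × 15.30/292.75 = 205900 kJ.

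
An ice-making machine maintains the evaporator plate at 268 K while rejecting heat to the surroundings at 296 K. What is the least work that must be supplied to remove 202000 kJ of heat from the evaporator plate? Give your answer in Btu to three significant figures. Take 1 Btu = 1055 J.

20000 Btu

The reservoir spacing is ΔT = 296 − 268 = 28.00 K.
The reversible limit is COP_R = T_C/ΔT = 9.571, so W_min = Q_C/COP = Q_C·ΔT/T_C.
W_min = 202000 × 28.00/268.00 = 21100 kJ = 20000 Btu.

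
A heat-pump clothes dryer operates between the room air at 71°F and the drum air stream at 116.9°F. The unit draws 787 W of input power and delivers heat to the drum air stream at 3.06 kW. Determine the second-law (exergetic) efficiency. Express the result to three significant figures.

0.310

Converting, Q̇_H = 3.060 kW = 3060 W, so COP_actual = Q̇_H/Ẇ = 3060/787.0 = 3.888.
In absolute terms T_C = 294.82 K and T_H = 320.32 K, so ΔT = 25.50 K.
COP_Carnot = T_H/ΔT = 320.32/25.50 = 12.56.
η_II = COP_actual/COP_Carnot = 3.888/12.56 = 0.3095.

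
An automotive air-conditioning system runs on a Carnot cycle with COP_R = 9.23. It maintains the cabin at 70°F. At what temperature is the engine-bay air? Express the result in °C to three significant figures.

53.0 °C

COP_R = T_C/(T_H − T_C) gives T_H − T_C = T_C/COP.
With T_C = 294.26 K, T_H = 294.26 × (1 + 1/9.23) = 326.14 K.
Converting, 326.14 K = 52.99°C.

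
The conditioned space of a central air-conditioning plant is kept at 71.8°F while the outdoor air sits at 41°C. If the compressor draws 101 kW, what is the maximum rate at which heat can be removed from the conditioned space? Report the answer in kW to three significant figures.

1580 kW

In absolute terms T_C = 295.26 K and T_H = 314.15 K, so ΔT = 18.89 K.
COP_Carnot = T_C/ΔT = 295.26/18.89 = 15.63.
Q̇_max = COP_Carnot × Ẇ = 15.63 × 101.0 kW = 1579 kW.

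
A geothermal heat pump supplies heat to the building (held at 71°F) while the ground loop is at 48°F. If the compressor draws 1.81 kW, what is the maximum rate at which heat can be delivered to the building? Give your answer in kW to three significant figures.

41.8 kW

In absolute terms T_C = 282.04 K and T_H = 294.82 K, so ΔT = 12.78 K.
COP_Carnot = T_H/ΔT = 294.82/12.78 = 23.07.
Q̇_max = COP_Carnot × Ẇ = 23.07 × 1.810 kW = 41.76 kW.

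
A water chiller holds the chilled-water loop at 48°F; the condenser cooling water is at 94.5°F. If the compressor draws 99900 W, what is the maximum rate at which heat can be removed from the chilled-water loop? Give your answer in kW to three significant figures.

In absolute terms T_C = 282.04 K and T_H = 307.87 K, so ΔT = 25.83 K.
COP_Carnot = T_C/ΔT = 282.04/25.83 = 10.92.
Q̇_max = COP_Carnot × Ẇ = 10.92 × 99900 W = 1091000 W = 1091 kW.

1090 kW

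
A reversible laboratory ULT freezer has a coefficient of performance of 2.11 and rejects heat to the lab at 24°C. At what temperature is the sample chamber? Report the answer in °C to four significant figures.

For a Carnot refrigerator COP_R = T_C/(T_H − T_C), so T_C = COP·T_H/(1 + COP).
With T_H = 297.15 K, T_C = 2.11 × 297.15/3.110 = 201.60 K.
Converting, 201.60 K = -71.55°C.

-71.55 °C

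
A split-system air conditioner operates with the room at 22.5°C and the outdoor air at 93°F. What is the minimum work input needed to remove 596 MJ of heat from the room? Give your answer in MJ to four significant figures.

In absolute terms T_C = 295.65 K and T_H = 307.04 K, so ΔT = 11.39 K.
The reversible limit is COP_R = T_C/ΔT = 25.96, so W_min = Q_C/COP = Q_C·ΔT/T_C.
W_min = 596.0 × 11.39/295.65 = 22.96 MJ.

22.96 MJ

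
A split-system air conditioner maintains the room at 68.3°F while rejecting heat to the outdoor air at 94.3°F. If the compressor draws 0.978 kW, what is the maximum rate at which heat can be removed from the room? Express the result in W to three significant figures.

In absolute terms T_C = 293.32 K and T_H = 307.76 K, so ΔT = 14.44 K.
COP_Carnot = T_C/ΔT = 293.32/14.44 = 20.31.
Q̇_max = COP_Carnot × Ẇ = 20.31 × 0.9780 kW = 19.86 kW = 19860 W.

19900 W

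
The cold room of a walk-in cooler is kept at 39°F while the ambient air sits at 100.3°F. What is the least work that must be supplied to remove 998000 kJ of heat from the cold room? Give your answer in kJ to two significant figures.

In absolute terms T_C = 277.04 K and T_H = 311.09 K, so ΔT = 34.06 K.
The reversible limit is COP_R = T_C/ΔT = 8.135, so W_min = Q_C/COP = Q_C·ΔT/T_C.
W_min = 998000 × 34.06/277.04 = 122700 kJ.

120000 kJ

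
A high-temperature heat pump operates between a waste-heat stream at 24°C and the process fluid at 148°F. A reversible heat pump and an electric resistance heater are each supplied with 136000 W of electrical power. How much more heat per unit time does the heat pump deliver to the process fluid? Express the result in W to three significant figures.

In absolute terms T_C = 297.15 K and T_H = 337.59 K, so ΔT = 40.44 K.
COP_Carnot = T_H/ΔT = 337.59/40.44 = 8.347.
The heat pump delivers Q̇_H = COP × Ẇ = 1135000 W; the resistance heater delivers Ẇ = 136000 W.
Extra = (COP − 1)·Ẇ = 999200 W.

999000 W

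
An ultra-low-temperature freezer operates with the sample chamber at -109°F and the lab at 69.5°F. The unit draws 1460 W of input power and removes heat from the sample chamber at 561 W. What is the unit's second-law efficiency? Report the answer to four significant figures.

0.1956

COP_actual = Q̇_C/Ẇ = 561.0/1460 = 0.3842.
In absolute terms T_C = 194.82 K and T_H = 293.98 K, so ΔT = 99.17 K.
COP_Carnot = T_C/ΔT = 194.82/99.17 = 1.965.
η_II = COP_actual/COP_Carnot = 0.3842/1.965 = 0.1956.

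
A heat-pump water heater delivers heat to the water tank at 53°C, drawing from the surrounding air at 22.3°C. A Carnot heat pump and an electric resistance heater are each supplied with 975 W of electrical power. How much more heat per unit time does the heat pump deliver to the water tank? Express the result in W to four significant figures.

In absolute terms T_C = 295.45 K and T_H = 326.15 K, so ΔT = 30.70 K.
COP_Carnot = T_H/ΔT = 326.15/30.70 = 10.62.
The heat pump delivers Q̇_H = COP × Ẇ = 10360 W; the resistance heater delivers Ẇ = 975.0 W.
Extra = (COP − 1)·Ẇ = 9383 W.

9383 W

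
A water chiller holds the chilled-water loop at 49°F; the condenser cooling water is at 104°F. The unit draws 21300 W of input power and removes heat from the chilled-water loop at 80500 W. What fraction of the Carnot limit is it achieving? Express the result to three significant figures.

0.409

COP_actual = Q̇_C/Ẇ = 80500/21300 = 3.779.
In absolute terms T_C = 282.59 K and T_H = 313.15 K, so ΔT = 30.56 K.
COP_Carnot = T_C/ΔT = 282.59/30.56 = 9.249.
η_II = COP_actual/COP_Carnot = 3.779/9.249 = 0.4086.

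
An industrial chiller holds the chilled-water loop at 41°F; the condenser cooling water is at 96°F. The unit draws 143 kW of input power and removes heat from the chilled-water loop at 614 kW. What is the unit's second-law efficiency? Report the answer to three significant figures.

0.472

COP_actual = Q̇_C/Ẇ = 614.0/143.0 = 4.294.
In absolute terms T_C = 278.15 K and T_H = 308.71 K, so ΔT = 30.56 K.
COP_Carnot = T_C/ΔT = 278.15/30.56 = 9.103.
η_II = COP_actual/COP_Carnot = 4.294/9.103 = 0.4717.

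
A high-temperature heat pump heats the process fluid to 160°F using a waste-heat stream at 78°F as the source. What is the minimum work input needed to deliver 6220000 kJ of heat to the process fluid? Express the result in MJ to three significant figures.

823 MJ

In absolute terms T_C = 298.71 K and T_H = 344.26 K, so ΔT = 45.56 K.
The reversible limit is COP_HP = T_H/ΔT = 7.557, so W_min = Q_H/COP = Q_H·ΔT/T_H.
W_min = 6220000 × 45.56/344.26 = 823100 kJ = 823.1 MJ.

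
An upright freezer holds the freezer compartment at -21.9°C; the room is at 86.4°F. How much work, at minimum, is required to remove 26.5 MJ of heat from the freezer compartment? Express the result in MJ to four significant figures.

In absolute terms T_C = 251.25 K and T_H = 303.37 K, so ΔT = 52.12 K.
The reversible limit is COP_R = T_C/ΔT = 4.820, so W_min = Q_C/COP = Q_C·ΔT/T_C.
W_min = 26.50 × 52.12/251.25 = 5.497 MJ.

5.497 MJ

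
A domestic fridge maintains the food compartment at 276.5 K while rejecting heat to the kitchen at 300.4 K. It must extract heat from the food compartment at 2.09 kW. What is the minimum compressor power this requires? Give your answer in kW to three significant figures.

The reservoir spacing is ΔT = 300.4 − 276.5 = 23.90 K.
COP_Carnot = T_C/ΔT = 276.50/23.90 = 11.57.
Ẇ_min = Q̇/COP_Carnot = 2.090/11.57 = 0.1807 kW.

0.181 kW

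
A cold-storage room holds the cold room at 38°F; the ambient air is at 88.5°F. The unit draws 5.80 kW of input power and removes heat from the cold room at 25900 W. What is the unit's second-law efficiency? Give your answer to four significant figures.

0.4531

Converting, Q̇_C = 25900 W = 25.90 kW, so COP_actual = Q̇_C/Ẇ = 25.90/5.800 = 4.466.
In absolute terms T_C = 276.48 K and T_H = 304.54 K, so ΔT = 28.06 K.
COP_Carnot = T_C/ΔT = 276.48/28.06 = 9.855.
η_II = COP_actual/COP_Carnot = 4.466/9.855 = 0.4531.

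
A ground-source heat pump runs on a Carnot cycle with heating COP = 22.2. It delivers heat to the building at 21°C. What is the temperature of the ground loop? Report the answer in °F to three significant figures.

COP_HP = T_H/(T_H − T_C) gives T_H − T_C = T_H/COP.
With T_H = 294.15 K, T_C = 294.15 × (1 − 1/22.2) = 280.90 K.
Converting, 280.90 K = 45.95°F.

46.0 °F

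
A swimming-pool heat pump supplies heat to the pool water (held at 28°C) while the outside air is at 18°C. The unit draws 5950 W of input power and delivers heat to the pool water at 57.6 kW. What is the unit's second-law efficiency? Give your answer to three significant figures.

Converting, Q̇_H = 57.60 kW = 57600 W, so COP_actual = Q̇_H/Ẇ = 57600/5950 = 9.681.
In absolute terms T_C = 291.15 K and T_H = 301.15 K, so ΔT = 10.00 K.
COP_Carnot = T_H/ΔT = 301.15/10.00 = 30.12.
η_II = COP_actual/COP_Carnot = 9.681/30.12 = 0.3215.

0.321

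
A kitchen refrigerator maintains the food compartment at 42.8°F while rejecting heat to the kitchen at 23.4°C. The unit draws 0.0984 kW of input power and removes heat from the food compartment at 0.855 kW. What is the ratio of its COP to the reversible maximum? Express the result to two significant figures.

COP_actual = Q̇_C/Ẇ = 0.8550/0.09840 = 8.689.
In absolute terms T_C = 279.15 K and T_H = 296.55 K, so ΔT = 17.40 K.
COP_Carnot = T_C/ΔT = 279.15/17.40 = 16.04.
η_II = COP_actual/COP_Carnot = 8.689/16.04 = 0.5416.

0.54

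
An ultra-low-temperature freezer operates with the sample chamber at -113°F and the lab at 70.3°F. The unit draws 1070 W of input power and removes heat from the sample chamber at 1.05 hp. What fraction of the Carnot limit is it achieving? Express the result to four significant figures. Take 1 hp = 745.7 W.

Converting, Q̇_C = 1.050 hp = 783.0 W, so COP_actual = Q̇_C/Ẇ = 783.0/1070 = 0.7318.
In absolute terms T_C = 192.59 K and T_H = 294.43 K, so ΔT = 101.8 K.
COP_Carnot = T_C/ΔT = 192.59/101.8 = 1.891.
η_II = COP_actual/COP_Carnot = 0.7318/1.891 = 0.3869.

0.3869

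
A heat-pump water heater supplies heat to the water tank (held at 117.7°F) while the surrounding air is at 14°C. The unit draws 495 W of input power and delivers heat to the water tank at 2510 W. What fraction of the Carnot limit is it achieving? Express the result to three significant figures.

0.531

COP_actual = Q̇_H/Ẇ = 2510/495.0 = 5.071.
In absolute terms T_C = 287.15 K and T_H = 320.76 K, so ΔT = 33.61 K.
COP_Carnot = T_H/ΔT = 320.76/33.61 = 9.543.
η_II = COP_actual/COP_Carnot = 5.071/9.543 = 0.5313.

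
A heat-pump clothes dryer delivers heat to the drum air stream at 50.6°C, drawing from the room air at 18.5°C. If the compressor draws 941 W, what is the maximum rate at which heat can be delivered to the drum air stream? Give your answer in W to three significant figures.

In absolute terms T_C = 291.65 K and T_H = 323.75 K, so ΔT = 32.10 K.
COP_Carnot = T_H/ΔT = 323.75/32.10 = 10.09.
Q̇_max = COP_Carnot × Ẇ = 10.09 × 941.0 W = 9491 W.

9490 W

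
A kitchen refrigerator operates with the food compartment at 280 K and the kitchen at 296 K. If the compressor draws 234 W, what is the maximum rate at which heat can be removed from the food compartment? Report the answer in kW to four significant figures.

The reservoir spacing is ΔT = 296 − 280 = 16.00 K.
COP_Carnot = T_C/ΔT = 280.00/16.00 = 17.50.
Q̇_max = COP_Carnot × Ẇ = 17.50 × 234.0 W = 4095 W = 4.095 kW.

4.095 kW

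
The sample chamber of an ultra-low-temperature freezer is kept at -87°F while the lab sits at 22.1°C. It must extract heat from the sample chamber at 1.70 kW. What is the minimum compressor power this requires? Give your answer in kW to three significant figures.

In absolute terms T_C = 207.04 K and T_H = 295.25 K, so ΔT = 88.21 K.
COP_Carnot = T_C/ΔT = 207.04/88.21 = 2.347.
Ẇ_min = Q̇/COP_Carnot = 1.700/2.347 = 0.7243 kW.

0.724 kW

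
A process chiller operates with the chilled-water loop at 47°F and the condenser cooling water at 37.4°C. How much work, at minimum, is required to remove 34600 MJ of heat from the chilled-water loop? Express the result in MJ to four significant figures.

3573 MJ

In absolute terms T_C = 281.48 K and T_H = 310.55 K, so ΔT = 29.07 K.
The reversible limit is COP_R = T_C/ΔT = 9.684, so W_min = Q_C/COP = Q_C·ΔT/T_C.
W_min = 34600 × 29.07/281.48 = 3573 MJ.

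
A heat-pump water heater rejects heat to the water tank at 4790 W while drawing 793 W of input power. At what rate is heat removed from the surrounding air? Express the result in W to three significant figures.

For a cyclic device the first law requires Q̇_H = Q̇_C + Ẇ.
Q̇_C = Q̇_H − Ẇ = 3997 W.

4000 W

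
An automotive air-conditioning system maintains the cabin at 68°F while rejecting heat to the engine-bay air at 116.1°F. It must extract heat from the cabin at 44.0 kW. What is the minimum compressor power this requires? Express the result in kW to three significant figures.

In absolute terms T_C = 293.15 K and T_H = 319.87 K, so ΔT = 26.72 K.
COP_Carnot = T_C/ΔT = 293.15/26.72 = 10.97.
Ẇ_min = Q̇/COP_Carnot = 44.00/10.97 = 4.011 kW.

4.01 kW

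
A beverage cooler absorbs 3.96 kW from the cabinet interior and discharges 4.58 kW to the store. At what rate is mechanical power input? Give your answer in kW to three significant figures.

For a cyclic device the first law requires Q̇_H = Q̇_C + Ẇ.
Ẇ = Q̇_H − Q̇_C = 0.6200 kW.

0.620 kW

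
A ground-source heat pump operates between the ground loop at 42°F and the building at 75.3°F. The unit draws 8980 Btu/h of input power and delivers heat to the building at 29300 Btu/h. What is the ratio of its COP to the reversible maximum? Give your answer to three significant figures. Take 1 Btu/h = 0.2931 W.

0.203

COP_actual = Q̇_H/Ẇ = 29300/8980 = 3.263.
In absolute terms T_C = 278.71 K and T_H = 297.21 K, so ΔT = 18.50 K.
COP_Carnot = T_H/ΔT = 297.21/18.50 = 16.07.
η_II = COP_actual/COP_Carnot = 3.263/16.07 = 0.2031.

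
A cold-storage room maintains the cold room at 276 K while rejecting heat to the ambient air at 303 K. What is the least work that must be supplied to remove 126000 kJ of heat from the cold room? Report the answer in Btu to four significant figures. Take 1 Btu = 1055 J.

11680 Btu

The reservoir spacing is ΔT = 303 − 276 = 27.00 K.
The reversible limit is COP_R = T_C/ΔT = 10.22, so W_min = Q_C/COP = Q_C·ΔT/T_C.
W_min = 126000 × 27.00/276.00 = 12330 kJ = 11680 Btu.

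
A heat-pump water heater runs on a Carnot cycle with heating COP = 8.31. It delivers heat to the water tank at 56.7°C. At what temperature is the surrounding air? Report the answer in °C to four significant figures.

COP_HP = T_H/(T_H − T_C) gives T_H − T_C = T_H/COP.
With T_H = 329.85 K, T_C = 329.85 × (1 − 1/8.31) = 290.16 K.
Converting, 290.16 K = 17.01°C.

17.01 °C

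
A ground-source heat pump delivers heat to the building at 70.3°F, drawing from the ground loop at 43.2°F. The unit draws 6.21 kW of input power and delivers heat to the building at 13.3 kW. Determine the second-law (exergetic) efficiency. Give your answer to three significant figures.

0.110

COP_actual = Q̇_H/Ẇ = 13.30/6.210 = 2.142.
In absolute terms T_C = 279.37 K and T_H = 294.43 K, so ΔT = 15.06 K.
COP_Carnot = T_H/ΔT = 294.43/15.06 = 19.56.
η_II = COP_actual/COP_Carnot = 2.142/19.56 = 0.1095.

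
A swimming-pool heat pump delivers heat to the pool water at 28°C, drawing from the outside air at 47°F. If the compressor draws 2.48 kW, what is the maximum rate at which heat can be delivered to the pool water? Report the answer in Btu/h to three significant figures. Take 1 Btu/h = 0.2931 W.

In absolute terms T_C = 281.48 K and T_H = 301.15 K, so ΔT = 19.67 K.
COP_Carnot = T_H/ΔT = 301.15/19.67 = 15.31.
Q̇_max = COP_Carnot × Ẇ = 15.31 × 2.480 kW = 37.98 kW = 129600 Btu/h.

130000 Btu/h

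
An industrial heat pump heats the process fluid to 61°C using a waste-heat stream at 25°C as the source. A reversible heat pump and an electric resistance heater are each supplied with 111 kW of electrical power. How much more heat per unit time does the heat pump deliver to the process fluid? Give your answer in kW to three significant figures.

In absolute terms T_C = 298.15 K and T_H = 334.15 K, so ΔT = 36.00 K.
COP_Carnot = T_H/ΔT = 334.15/36.00 = 9.282.
The heat pump delivers Q̇_H = COP × Ẇ = 1030 kW; the resistance heater delivers Ẇ = 111.0 kW.
Extra = (COP − 1)·Ẇ = 919.3 kW.

919 kW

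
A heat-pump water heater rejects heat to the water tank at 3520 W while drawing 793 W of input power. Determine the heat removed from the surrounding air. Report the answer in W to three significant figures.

2730 W

For a cyclic device the first law requires Q̇_H = Q̇_C + Ẇ.
Q̇_C = Q̇_H − Ẇ = 2727 W.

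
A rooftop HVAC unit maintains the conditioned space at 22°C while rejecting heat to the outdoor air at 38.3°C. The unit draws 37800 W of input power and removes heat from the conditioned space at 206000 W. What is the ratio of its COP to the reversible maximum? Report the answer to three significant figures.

COP_actual = Q̇_C/Ẇ = 206000/37800 = 5.450.
In absolute terms T_C = 295.15 K and T_H = 311.45 K, so ΔT = 16.30 K.
COP_Carnot = T_C/ΔT = 295.15/16.30 = 18.11.
η_II = COP_actual/COP_Carnot = 5.450/18.11 = 0.3010.

0.301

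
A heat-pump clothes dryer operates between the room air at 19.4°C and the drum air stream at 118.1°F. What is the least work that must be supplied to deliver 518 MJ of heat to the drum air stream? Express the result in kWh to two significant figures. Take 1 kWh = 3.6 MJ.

In absolute terms T_C = 292.55 K and T_H = 320.98 K, so ΔT = 28.43 K.
The reversible limit is COP_HP = T_H/ΔT = 11.29, so W_min = Q_H/COP = Q_H·ΔT/T_H.
W_min = 518.0 × 28.43/320.98 = 45.89 MJ = 12.75 kWh.

13 kWh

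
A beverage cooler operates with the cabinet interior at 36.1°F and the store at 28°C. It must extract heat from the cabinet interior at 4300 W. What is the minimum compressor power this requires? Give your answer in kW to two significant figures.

In absolute terms T_C = 275.43 K and T_H = 301.15 K, so ΔT = 25.72 K.
COP_Carnot = T_C/ΔT = 275.43/25.72 = 10.71.
Ẇ_min = Q̇/COP_Carnot = 4300/10.71 = 401.6 W = 0.4016 kW.

0.40 kW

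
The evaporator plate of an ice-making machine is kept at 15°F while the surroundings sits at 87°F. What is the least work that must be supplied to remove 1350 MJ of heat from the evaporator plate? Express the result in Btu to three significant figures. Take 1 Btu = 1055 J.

194000 Btu

In absolute terms T_C = 263.71 K and T_H = 303.71 K, so ΔT = 40.00 K.
The reversible limit is COP_R = T_C/ΔT = 6.593, so W_min = Q_C/COP = Q_C·ΔT/T_C.
W_min = 1350 × 40.00/263.71 = 204.8 MJ = 194100 Btu.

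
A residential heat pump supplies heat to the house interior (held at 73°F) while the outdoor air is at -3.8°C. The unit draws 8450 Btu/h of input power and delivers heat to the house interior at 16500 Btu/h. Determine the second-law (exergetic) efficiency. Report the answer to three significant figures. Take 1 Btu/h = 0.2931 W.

COP_actual = Q̇_H/Ẇ = 16500/8450 = 1.953.
In absolute terms T_C = 269.35 K and T_H = 295.93 K, so ΔT = 26.58 K.
COP_Carnot = T_H/ΔT = 295.93/26.58 = 11.13.
η_II = COP_actual/COP_Carnot = 1.953/11.13 = 0.1754.

0.175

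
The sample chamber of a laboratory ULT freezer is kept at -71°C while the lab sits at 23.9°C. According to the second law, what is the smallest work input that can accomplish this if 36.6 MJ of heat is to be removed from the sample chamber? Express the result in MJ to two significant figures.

In absolute terms T_C = 202.15 K and T_H = 297.05 K, so ΔT = 94.90 K.
The reversible limit is COP_R = T_C/ΔT = 2.130, so W_min = Q_C/COP = Q_C·ΔT/T_C.
W_min = 36.60 × 94.90/202.15 = 17.18 MJ.

17 MJ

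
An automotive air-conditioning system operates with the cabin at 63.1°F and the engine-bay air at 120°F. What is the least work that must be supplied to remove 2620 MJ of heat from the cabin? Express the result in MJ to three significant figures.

In absolute terms T_C = 290.43 K and T_H = 322.04 K, so ΔT = 31.61 K.
The reversible limit is COP_R = T_C/ΔT = 9.188, so W_min = Q_C/COP = Q_C·ΔT/T_C.
W_min = 2620 × 31.61/290.43 = 285.2 MJ.

285 MJ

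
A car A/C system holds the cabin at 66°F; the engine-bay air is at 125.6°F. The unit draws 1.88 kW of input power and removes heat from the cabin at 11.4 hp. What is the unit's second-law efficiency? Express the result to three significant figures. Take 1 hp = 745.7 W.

0.513

Converting, Q̇_C = 11.40 hp = 8.501 kW, so COP_actual = Q̇_C/Ẇ = 8.501/1.880 = 4.522.
In absolute terms T_C = 292.04 K and T_H = 325.15 K, so ΔT = 33.11 K.
COP_Carnot = T_C/ΔT = 292.04/33.11 = 8.820.
η_II = COP_actual/COP_Carnot = 4.522/8.820 = 0.5127.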